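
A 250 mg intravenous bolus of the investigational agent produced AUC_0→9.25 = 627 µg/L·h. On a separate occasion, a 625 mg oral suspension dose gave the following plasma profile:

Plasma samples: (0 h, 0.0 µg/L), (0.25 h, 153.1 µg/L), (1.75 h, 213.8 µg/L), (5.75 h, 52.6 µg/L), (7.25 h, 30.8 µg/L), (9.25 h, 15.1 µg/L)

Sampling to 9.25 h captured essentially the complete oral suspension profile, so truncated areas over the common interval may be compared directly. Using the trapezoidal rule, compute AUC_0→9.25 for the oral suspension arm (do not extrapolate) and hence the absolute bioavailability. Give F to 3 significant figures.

Trapezoidal AUC_0→9.25 (oral suspension):
  [0→0.25]: (0.0+153.1)/2 × 0.25 = 19.1375
  [0.25→1.75]: (153.1+213.8)/2 × 1.5 = 275.175
  [1.75→5.75]: (213.8+52.6)/2 × 4 = 532.8
  [5.75→7.25]: (52.6+30.8)/2 × 1.5 = 62.55
  [7.25→9.25]: (30.8+15.1)/2 × 2 = 45.9
  Sum = 935.5625 µg/L·h
F = (AUC_ev/D_ev)/(AUC_iv/D_iv) = (935.5625/625)/(627/250) = 1.4969/2.508 = 0.5969

F = 0.597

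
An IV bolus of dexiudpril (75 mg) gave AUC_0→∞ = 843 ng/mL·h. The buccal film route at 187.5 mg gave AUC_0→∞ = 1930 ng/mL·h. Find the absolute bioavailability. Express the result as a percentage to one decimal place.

F = 91.6%

F = (AUC_ev / D_ev) / (AUC_iv / D_iv)
  = (1930/187.5) / (843/75)
  = 10.2933 / 11.24 = 0.9158
  = 91.58%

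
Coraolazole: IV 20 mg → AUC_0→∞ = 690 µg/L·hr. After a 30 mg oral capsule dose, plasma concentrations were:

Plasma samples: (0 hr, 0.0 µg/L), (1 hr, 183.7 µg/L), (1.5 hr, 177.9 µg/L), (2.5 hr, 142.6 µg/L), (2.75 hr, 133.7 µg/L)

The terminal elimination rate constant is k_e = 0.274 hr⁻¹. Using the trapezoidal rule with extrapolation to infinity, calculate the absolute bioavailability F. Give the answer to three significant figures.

Trapezoidal AUC_0→2.75 (oral capsule):
  [0→1]: (0.0+183.7)/2 × 1 = 91.85
  [1→1.5]: (183.7+177.9)/2 × 0.5 = 90.4
  [1.5→2.5]: (177.9+142.6)/2 × 1 = 160.25
  [2.5→2.75]: (142.6+133.7)/2 × 0.25 = 34.5375
  Sum = 377.0375 µg/L·hr
Tail: C_last/k_e = 133.7/0.274 = 487.956
AUC_0→∞ (oral capsule) = 377.0375 + 487.956 = 864.9935 µg/L·hr
F = (AUC_ev/D_ev)/(AUC_iv/D_iv) = (864.9935/30)/(690/20) = 28.8331/34.5 = 0.8357

F = 0.836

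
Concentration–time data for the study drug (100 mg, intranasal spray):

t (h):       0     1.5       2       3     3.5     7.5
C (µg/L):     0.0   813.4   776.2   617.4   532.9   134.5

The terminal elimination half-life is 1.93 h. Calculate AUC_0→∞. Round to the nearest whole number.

Trapezoidal AUC_0→7.5:
  [0→1.5]: (0.0+813.4)/2 × 1.5 = 610.05
  [1.5→2]: (813.4+776.2)/2 × 0.5 = 397.4
  [2→3]: (776.2+617.4)/2 × 1 = 696.8
  [3→3.5]: (617.4+532.9)/2 × 0.5 = 287.575
  [3.5→7.5]: (532.9+134.5)/2 × 4 = 1334.8
  Sum = 3326.625 µg/L·h
k_e = ln2 / t½ = 0.693147 / 1.93 = 0.3591 h^-1
Extrapolated tail: C_last / k_e = 134.5 / 0.3591 = 374.547
AUC_0→∞ = 3326.625 + 374.547 = 3701.172 µg/L·h

AUC = 3701 µg/L·h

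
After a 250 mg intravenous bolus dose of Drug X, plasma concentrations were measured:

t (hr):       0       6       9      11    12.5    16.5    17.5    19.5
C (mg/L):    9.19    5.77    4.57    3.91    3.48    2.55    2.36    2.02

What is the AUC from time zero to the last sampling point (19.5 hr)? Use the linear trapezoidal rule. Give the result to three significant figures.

AUC = 93.3 mg/L·hr

Trapezoidal AUC_0→19.5:
  [0→6]: (9.19+5.77)/2 × 6 = 44.88
  [6→9]: (5.77+4.57)/2 × 3 = 15.51
  [9→11]: (4.57+3.91)/2 × 2 = 8.48
  [11→12.5]: (3.91+3.48)/2 × 1.5 = 5.5425
  [12.5→16.5]: (3.48+2.55)/2 × 4 = 12.06
  [16.5→17.5]: (2.55+2.36)/2 × 1 = 2.455
  [17.5→19.5]: (2.36+2.02)/2 × 2 = 4.38
  Sum = 93.3075 mg/L·hr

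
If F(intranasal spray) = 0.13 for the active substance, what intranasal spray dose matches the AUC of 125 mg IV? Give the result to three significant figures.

D_intranasal = 962 mg

For equal systemic exposure: F × D_ev = D_iv
D_ev = D_iv / F = 125 / 0.13 = 961.538 mg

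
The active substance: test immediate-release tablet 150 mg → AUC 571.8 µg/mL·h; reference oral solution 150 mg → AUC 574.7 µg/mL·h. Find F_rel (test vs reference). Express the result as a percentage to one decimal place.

F_rel = (AUC_test/D_test) / (AUC_ref/D_ref)
      = (571.8/150) / (574.7/150)
      = 3.812 / 3.83133 = 0.9950 = 99.50%

F_rel = 99.5%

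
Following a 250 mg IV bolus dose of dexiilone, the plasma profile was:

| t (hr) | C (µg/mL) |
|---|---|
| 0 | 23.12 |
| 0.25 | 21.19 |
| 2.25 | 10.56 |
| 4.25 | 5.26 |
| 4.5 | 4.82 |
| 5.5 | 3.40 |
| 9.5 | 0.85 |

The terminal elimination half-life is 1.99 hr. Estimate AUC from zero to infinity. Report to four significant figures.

Trapezoidal AUC_0→9.5:
  [0→0.25]: (23.12+21.19)/2 × 0.25 = 5.53875
  [0.25→2.25]: (21.19+10.56)/2 × 2 = 31.75
  [2.25→4.25]: (10.56+5.26)/2 × 2 = 15.82
  [4.25→4.5]: (5.26+4.82)/2 × 0.25 = 1.26
  [4.5→5.5]: (4.82+3.40)/2 × 1 = 4.11
  [5.5→9.5]: (3.40+0.85)/2 × 4 = 8.5
  Sum = 66.97875 µg/mL·hr
k_e = ln2 / t½ = 0.693147 / 1.99 = 0.3483 hr^-1
Extrapolated tail: C_last / k_e = 0.85 / 0.3483 = 2.440
AUC_0→∞ = 66.97875 + 2.440 = 69.41875 µg/mL·hr

AUC = 69.42 µg/mL·hr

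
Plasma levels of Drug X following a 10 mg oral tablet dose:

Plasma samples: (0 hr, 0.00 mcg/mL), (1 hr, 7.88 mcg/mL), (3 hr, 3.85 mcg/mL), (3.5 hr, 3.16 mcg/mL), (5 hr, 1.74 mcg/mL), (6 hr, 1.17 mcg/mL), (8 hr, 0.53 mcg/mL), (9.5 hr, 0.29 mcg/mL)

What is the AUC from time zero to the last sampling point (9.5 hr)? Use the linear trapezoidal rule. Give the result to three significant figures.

Trapezoidal AUC_0→9.5:
  [0→1]: (0.00+7.88)/2 × 1 = 3.94
  [1→3]: (7.88+3.85)/2 × 2 = 11.73
  [3→3.5]: (3.85+3.16)/2 × 0.5 = 1.7525
  [3.5→5]: (3.16+1.74)/2 × 1.5 = 3.675
  [5→6]: (1.74+1.17)/2 × 1 = 1.455
  [6→8]: (1.17+0.53)/2 × 2 = 1.7
  [8→9.5]: (0.53+0.29)/2 × 1.5 = 0.615
  Sum = 24.8675 mcg/mL·hr

AUC = 24.9 mcg/mL·hr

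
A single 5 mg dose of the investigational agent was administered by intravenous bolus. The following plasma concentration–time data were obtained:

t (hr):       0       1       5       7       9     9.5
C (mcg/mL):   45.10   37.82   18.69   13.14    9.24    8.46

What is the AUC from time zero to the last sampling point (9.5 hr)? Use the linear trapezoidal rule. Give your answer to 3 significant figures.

Trapezoidal AUC_0→9.5:
  [0→1]: (45.10+37.82)/2 × 1 = 41.46
  [1→5]: (37.82+18.69)/2 × 4 = 113.02
  [5→7]: (18.69+13.14)/2 × 2 = 31.83
  [7→9]: (13.14+9.24)/2 × 2 = 22.38
  [9→9.5]: (9.24+8.46)/2 × 0.5 = 4.425
  Sum = 213.115 mcg/mL·hr

AUC = 213 mcg/mL·hr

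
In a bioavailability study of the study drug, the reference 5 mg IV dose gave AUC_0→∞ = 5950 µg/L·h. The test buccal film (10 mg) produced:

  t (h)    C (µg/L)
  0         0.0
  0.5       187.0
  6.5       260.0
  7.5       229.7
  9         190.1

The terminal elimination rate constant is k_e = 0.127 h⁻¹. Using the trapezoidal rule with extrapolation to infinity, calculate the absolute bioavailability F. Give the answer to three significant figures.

F = 0.289

Trapezoidal AUC_0→9 (buccal film):
  [0→0.5]: (0.0+187.0)/2 × 0.5 = 46.75
  [0.5→6.5]: (187.0+260.0)/2 × 6 = 1341.0
  [6.5→7.5]: (260.0+229.7)/2 × 1 = 244.85
  [7.5→9]: (229.7+190.1)/2 × 1.5 = 314.85
  Sum = 1947.45 µg/L·h
Tail: C_last/k_e = 190.1/0.127 = 1496.850
AUC_0→∞ (buccal film) = 1947.45 + 1496.850 = 3444.3 µg/L·h
F = (AUC_ev/D_ev)/(AUC_iv/D_iv) = (3444.3/10)/(5950/5) = 344.43/1190 = 0.2894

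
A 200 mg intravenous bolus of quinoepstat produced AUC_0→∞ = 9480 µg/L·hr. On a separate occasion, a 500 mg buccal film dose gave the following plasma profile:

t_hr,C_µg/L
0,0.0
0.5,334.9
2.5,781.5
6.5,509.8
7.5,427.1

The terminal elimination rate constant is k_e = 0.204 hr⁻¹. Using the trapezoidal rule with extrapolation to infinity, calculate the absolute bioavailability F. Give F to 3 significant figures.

Trapezoidal AUC_0→7.5 (buccal film):
  [0→0.5]: (0.0+334.9)/2 × 0.5 = 83.725
  [0.5→2.5]: (334.9+781.5)/2 × 2 = 1116.4
  [2.5→6.5]: (781.5+509.8)/2 × 4 = 2582.6
  [6.5→7.5]: (509.8+427.1)/2 × 1 = 468.45
  Sum = 4251.175 µg/L·hr
Tail: C_last/k_e = 427.1/0.204 = 2093.627
AUC_0→∞ (buccal film) = 4251.175 + 2093.627 = 6344.802 µg/L·hr
F = (AUC_ev/D_ev)/(AUC_iv/D_iv) = (6344.802/500)/(9480/200) = 12.689604/47.4 = 0.2677

F = 0.268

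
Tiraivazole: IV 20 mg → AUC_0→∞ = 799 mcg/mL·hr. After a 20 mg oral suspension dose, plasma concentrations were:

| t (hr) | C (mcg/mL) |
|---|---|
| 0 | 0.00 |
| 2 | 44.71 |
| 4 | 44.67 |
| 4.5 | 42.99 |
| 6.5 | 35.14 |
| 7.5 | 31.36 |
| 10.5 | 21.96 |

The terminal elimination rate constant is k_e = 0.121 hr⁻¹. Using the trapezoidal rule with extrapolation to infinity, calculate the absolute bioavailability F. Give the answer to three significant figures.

Trapezoidal AUC_0→10.5 (oral suspension):
  [0→2]: (0.00+44.71)/2 × 2 = 44.71
  [2→4]: (44.71+44.67)/2 × 2 = 89.38
  [4→4.5]: (44.67+42.99)/2 × 0.5 = 21.915
  [4.5→6.5]: (42.99+35.14)/2 × 2 = 78.13
  [6.5→7.5]: (35.14+31.36)/2 × 1 = 33.25
  [7.5→10.5]: (31.36+21.96)/2 × 3 = 79.98
  Sum = 347.365 mcg/mL·hr
Tail: C_last/k_e = 21.96/0.121 = 181.488
AUC_0→∞ (oral suspension) = 347.365 + 181.488 = 528.853 mcg/mL·hr
F = (AUC_ev/D_ev)/(AUC_iv/D_iv) = (528.853/20)/(799/20) = 26.44265/39.95 = 0.6619

F = 0.662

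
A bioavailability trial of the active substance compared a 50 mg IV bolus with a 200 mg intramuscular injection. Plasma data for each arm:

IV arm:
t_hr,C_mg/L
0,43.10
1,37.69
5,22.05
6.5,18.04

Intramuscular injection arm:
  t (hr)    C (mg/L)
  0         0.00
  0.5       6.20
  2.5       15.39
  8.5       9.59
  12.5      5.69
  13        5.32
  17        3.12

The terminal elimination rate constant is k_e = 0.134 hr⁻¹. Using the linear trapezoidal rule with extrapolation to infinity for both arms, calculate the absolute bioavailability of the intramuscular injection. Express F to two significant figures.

Trapezoidal AUC_0→6.5 (IV):
  [0→1]: (43.10+37.69)/2 × 1 = 40.395
  [1→5]: (37.69+22.05)/2 × 4 = 119.48
  [5→6.5]: (22.05+18.04)/2 × 1.5 = 30.0675
  Sum = 189.9425 mg/L·hr
IV tail: 18.04/0.134 = 134.627; AUC_iv,0→∞ = 189.9425 + 134.627 = 324.5695 mg/L·hr
Trapezoidal AUC_0→17 (intramuscular injection):
  [0→0.5]: (0.00+6.20)/2 × 0.5 = 1.55
  [0.5→2.5]: (6.20+15.39)/2 × 2 = 21.59
  [2.5→8.5]: (15.39+9.59)/2 × 6 = 74.94
  [8.5→12.5]: (9.59+5.69)/2 × 4 = 30.56
  [12.5→13]: (5.69+5.32)/2 × 0.5 = 2.7525
  [13→17]: (5.32+3.12)/2 × 4 = 16.88
  Sum = 148.2725 mg/L·hr
intramuscular injection tail: 3.12/0.134 = 23.284; AUC_ev,0→∞ = 148.2725 + 23.284 = 171.5565 mg/L·hr
F = (AUC_ev/D_ev)/(AUC_iv/D_iv) = (171.5565/200)/(324.5695/50) = 0.8577825/6.49139 = 0.1321

F = 0.13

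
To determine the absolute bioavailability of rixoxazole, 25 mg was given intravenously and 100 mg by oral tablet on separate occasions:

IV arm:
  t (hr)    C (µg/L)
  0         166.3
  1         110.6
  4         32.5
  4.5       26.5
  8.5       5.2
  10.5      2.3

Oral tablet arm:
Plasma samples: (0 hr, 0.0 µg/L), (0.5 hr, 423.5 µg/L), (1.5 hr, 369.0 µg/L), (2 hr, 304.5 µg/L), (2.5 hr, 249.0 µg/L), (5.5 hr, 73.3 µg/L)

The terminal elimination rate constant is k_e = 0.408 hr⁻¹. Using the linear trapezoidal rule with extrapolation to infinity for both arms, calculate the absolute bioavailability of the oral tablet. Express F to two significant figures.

Trapezoidal AUC_0→10.5 (IV):
  [0→1]: (166.3+110.6)/2 × 1 = 138.45
  [1→4]: (110.6+32.5)/2 × 3 = 214.65
  [4→4.5]: (32.5+26.5)/2 × 0.5 = 14.75
  [4.5→8.5]: (26.5+5.2)/2 × 4 = 63.4
  [8.5→10.5]: (5.2+2.3)/2 × 2 = 7.5
  Sum = 438.75 µg/L·hr
IV tail: 2.3/0.408 = 5.637; AUC_iv,0→∞ = 438.75 + 5.637 = 444.387 µg/L·hr
Trapezoidal AUC_0→5.5 (oral tablet):
  [0→0.5]: (0.0+423.5)/2 × 0.5 = 105.875
  [0.5→1.5]: (423.5+369.0)/2 × 1 = 396.25
  [1.5→2]: (369.0+304.5)/2 × 0.5 = 168.375
  [2→2.5]: (304.5+249.0)/2 × 0.5 = 138.375
  [2.5→5.5]: (249.0+73.3)/2 × 3 = 483.45
  Sum = 1292.325 µg/L·hr
oral tablet tail: 73.3/0.408 = 179.657; AUC_ev,0→∞ = 1292.325 + 179.657 = 1471.982 µg/L·hr
F = (AUC_ev/D_ev)/(AUC_iv/D_iv) = (1471.982/100)/(444.387/25) = 14.71982/17.77548 = 0.8281

F = 0.83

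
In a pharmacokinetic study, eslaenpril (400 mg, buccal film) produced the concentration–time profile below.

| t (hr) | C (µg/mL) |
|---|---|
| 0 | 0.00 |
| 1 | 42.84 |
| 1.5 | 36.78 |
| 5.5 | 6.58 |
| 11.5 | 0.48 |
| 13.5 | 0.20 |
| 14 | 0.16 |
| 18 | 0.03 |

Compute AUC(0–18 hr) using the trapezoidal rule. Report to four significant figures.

AUC = 150.4 µg/mL·hr

Trapezoidal AUC_0→18:
  [0→1]: (0.00+42.84)/2 × 1 = 21.42
  [1→1.5]: (42.84+36.78)/2 × 0.5 = 19.905
  [1.5→5.5]: (36.78+6.58)/2 × 4 = 86.72
  [5.5→11.5]: (6.58+0.48)/2 × 6 = 21.18
  [11.5→13.5]: (0.48+0.20)/2 × 2 = 0.68
  [13.5→14]: (0.20+0.16)/2 × 0.5 = 0.09
  [14→18]: (0.16+0.03)/2 × 4 = 0.38
  Sum = 150.375 µg/mL·hr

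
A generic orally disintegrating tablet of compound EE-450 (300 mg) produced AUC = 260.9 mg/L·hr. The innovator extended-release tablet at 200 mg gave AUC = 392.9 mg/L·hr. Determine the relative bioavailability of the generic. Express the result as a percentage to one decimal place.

F_rel = 44.3%

F_rel = (AUC_test/D_test) / (AUC_ref/D_ref)
      = (260.9/300) / (392.9/200)
      = 0.869667 / 1.9645 = 0.4427 = 44.27%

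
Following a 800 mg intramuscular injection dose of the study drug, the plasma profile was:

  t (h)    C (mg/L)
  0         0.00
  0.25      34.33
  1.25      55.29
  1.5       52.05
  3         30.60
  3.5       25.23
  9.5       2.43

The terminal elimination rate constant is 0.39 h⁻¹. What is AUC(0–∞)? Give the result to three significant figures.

Trapezoidal AUC_0→9.5:
  [0→0.25]: (0.00+34.33)/2 × 0.25 = 4.29125
  [0.25→1.25]: (34.33+55.29)/2 × 1 = 44.81
  [1.25→1.5]: (55.29+52.05)/2 × 0.25 = 13.4175
  [1.5→3]: (52.05+30.60)/2 × 1.5 = 61.9875
  [3→3.5]: (30.60+25.23)/2 × 0.5 = 13.9575
  [3.5→9.5]: (25.23+2.43)/2 × 6 = 82.98
  Sum = 221.44375 mg/L·h
Extrapolated tail: C_last / k_e = 2.43 / 0.39 = 6.231
AUC_0→∞ = 221.44375 + 6.231 = 227.67475 mg/L·h

AUC = 228 mg/L·h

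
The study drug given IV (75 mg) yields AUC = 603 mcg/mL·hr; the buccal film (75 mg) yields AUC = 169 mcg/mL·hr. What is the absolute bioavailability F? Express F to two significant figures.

F = 0.28

F = (AUC_ev / D_ev) / (AUC_iv / D_iv)
  = (169/75) / (603/75)
  = 2.25333 / 8.04 = 0.2803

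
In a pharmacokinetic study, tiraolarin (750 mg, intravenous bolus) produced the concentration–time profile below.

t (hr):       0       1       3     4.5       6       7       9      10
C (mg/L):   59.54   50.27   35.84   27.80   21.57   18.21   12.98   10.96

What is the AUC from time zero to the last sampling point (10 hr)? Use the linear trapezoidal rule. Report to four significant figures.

Trapezoidal AUC_0→10:
  [0→1]: (59.54+50.27)/2 × 1 = 54.905
  [1→3]: (50.27+35.84)/2 × 2 = 86.11
  [3→4.5]: (35.84+27.80)/2 × 1.5 = 47.73
  [4.5→6]: (27.80+21.57)/2 × 1.5 = 37.0275
  [6→7]: (21.57+18.21)/2 × 1 = 19.89
  [7→9]: (18.21+12.98)/2 × 2 = 31.19
  [9→10]: (12.98+10.96)/2 × 1 = 11.97
  Sum = 288.8225 mg/L·hr

AUC = 288.8 mg/L·hr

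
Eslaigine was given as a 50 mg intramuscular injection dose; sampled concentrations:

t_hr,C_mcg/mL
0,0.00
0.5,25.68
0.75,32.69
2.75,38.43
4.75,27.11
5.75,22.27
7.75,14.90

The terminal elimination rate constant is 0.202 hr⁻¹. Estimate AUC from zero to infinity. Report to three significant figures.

AUC = 286 mcg/mL·hr

Trapezoidal AUC_0→7.75:
  [0→0.5]: (0.00+25.68)/2 × 0.5 = 6.42
  [0.5→0.75]: (25.68+32.69)/2 × 0.25 = 7.29625
  [0.75→2.75]: (32.69+38.43)/2 × 2 = 71.12
  [2.75→4.75]: (38.43+27.11)/2 × 2 = 65.54
  [4.75→5.75]: (27.11+22.27)/2 × 1 = 24.69
  [5.75→7.75]: (22.27+14.90)/2 × 2 = 37.17
  Sum = 212.23625 mcg/mL·hr
Extrapolated tail: C_last / k_e = 14.90 / 0.202 = 73.762
AUC_0→∞ = 212.23625 + 73.762 = 285.99825 mcg/mL·hr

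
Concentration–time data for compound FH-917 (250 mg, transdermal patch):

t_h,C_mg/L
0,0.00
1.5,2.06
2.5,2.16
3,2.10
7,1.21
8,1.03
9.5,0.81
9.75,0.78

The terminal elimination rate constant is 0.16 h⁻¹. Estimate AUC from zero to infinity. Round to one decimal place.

Trapezoidal AUC_0→9.75:
  [0→1.5]: (0.00+2.06)/2 × 1.5 = 1.545
  [1.5→2.5]: (2.06+2.16)/2 × 1 = 2.11
  [2.5→3]: (2.16+2.10)/2 × 0.5 = 1.065
  [3→7]: (2.10+1.21)/2 × 4 = 6.62
  [7→8]: (1.21+1.03)/2 × 1 = 1.12
  [8→9.5]: (1.03+0.81)/2 × 1.5 = 1.38
  [9.5→9.75]: (0.81+0.78)/2 × 0.25 = 0.19875
  Sum = 14.03875 mg/L·h
Extrapolated tail: C_last / k_e = 0.78 / 0.16 = 4.875
AUC_0→∞ = 14.03875 + 4.875 = 18.91375 mg/L·h

AUC = 18.9 mg/L·h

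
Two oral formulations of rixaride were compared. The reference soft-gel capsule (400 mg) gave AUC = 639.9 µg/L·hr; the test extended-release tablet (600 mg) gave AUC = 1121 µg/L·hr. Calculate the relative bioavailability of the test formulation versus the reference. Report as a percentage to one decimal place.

F_rel = (AUC_test/D_test) / (AUC_ref/D_ref)
      = (1121/600) / (639.9/400)
      = 1.86833 / 1.59975 = 1.1679 = 116.79%

F_rel = 116.8%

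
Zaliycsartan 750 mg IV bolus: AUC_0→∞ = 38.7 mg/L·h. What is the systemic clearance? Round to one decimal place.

CL = Dose_iv / AUC_0→∞
   = 750 / 38.7 = 19.3798 L/h

CL = 19.4 L/h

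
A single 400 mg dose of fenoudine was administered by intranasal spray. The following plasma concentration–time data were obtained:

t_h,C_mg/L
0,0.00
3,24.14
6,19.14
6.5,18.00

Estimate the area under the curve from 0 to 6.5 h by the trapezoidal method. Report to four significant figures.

AUC = 110.4 mg/L·h

Trapezoidal AUC_0→6.5:
  [0→3]: (0.00+24.14)/2 × 3 = 36.21
  [3→6]: (24.14+19.14)/2 × 3 = 64.92
  [6→6.5]: (19.14+18.00)/2 × 0.5 = 9.285
  Sum = 110.415 mg/L·h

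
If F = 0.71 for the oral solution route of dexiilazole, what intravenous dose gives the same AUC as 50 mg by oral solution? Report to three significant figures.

Systemic exposure from an extravascular dose = F × D_ev, so the equivalent IV dose is F × D_ev.
D_iv = F × D_ev = 0.71 × 50 = 35.5 mg

D_iv = 35.5 mg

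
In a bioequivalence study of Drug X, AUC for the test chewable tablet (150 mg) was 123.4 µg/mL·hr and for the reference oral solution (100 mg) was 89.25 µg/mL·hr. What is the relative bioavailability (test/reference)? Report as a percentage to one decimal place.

F_rel = (AUC_test/D_test) / (AUC_ref/D_ref)
      = (123.4/150) / (89.25/100)
      = 0.822667 / 0.8925 = 0.9218 = 92.18%

F_rel = 92.2%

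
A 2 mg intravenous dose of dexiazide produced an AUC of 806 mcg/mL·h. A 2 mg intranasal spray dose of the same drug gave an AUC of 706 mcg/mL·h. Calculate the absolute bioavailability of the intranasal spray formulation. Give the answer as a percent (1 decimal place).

F = (AUC_ev / D_ev) / (AUC_iv / D_iv)
  = (706/2) / (806/2)
  = 353 / 403 = 0.8759
  = 87.59%

F = 87.6%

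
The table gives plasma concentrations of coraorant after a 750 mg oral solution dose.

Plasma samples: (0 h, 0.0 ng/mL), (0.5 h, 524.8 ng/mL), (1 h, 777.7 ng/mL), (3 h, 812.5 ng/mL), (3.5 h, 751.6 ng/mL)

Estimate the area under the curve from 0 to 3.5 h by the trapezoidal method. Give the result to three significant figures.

AUC = 2440 ng/mL·h

Trapezoidal AUC_0→3.5:
  [0→0.5]: (0.0+524.8)/2 × 0.5 = 131.2
  [0.5→1]: (524.8+777.7)/2 × 0.5 = 325.625
  [1→3]: (777.7+812.5)/2 × 2 = 1590.2
  [3→3.5]: (812.5+751.6)/2 × 0.5 = 391.025
  Sum = 2438.05 ng/mL·h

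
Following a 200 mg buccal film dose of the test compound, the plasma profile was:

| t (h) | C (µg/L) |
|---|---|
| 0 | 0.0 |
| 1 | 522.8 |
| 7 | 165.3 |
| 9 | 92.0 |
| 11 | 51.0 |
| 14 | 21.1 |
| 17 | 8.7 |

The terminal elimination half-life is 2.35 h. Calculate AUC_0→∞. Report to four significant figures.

AUC = 2908 µg/L·h

Trapezoidal AUC_0→17:
  [0→1]: (0.0+522.8)/2 × 1 = 261.4
  [1→7]: (522.8+165.3)/2 × 6 = 2064.3
  [7→9]: (165.3+92.0)/2 × 2 = 257.3
  [9→11]: (92.0+51.0)/2 × 2 = 143.0
  [11→14]: (51.0+21.1)/2 × 3 = 108.15
  [14→17]: (21.1+8.7)/2 × 3 = 44.7
  Sum = 2878.85 µg/L·h
k_e = ln2 / t½ = 0.693147 / 2.35 = 0.2950 h^-1
Extrapolated tail: C_last / k_e = 8.7 / 0.295 = 29.492
AUC_0→∞ = 2878.85 + 29.492 = 2908.342 µg/L·h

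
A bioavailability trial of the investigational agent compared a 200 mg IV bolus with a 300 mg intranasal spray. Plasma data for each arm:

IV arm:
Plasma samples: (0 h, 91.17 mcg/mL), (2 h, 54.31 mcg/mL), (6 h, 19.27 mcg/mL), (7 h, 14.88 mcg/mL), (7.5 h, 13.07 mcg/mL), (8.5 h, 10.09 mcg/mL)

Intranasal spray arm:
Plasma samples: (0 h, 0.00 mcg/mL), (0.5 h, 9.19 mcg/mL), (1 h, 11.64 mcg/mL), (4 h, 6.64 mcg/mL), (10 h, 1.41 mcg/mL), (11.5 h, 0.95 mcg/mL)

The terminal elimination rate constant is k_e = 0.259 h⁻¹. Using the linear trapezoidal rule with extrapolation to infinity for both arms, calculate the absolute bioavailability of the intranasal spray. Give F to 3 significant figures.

F = 0.117

Trapezoidal AUC_0→8.5 (IV):
  [0→2]: (91.17+54.31)/2 × 2 = 145.48
  [2→6]: (54.31+19.27)/2 × 4 = 147.16
  [6→7]: (19.27+14.88)/2 × 1 = 17.075
  [7→7.5]: (14.88+13.07)/2 × 0.5 = 6.9875
  [7.5→8.5]: (13.07+10.09)/2 × 1 = 11.58
  Sum = 328.2825 mcg/mL·h
IV tail: 10.09/0.259 = 38.958; AUC_iv,0→∞ = 328.2825 + 38.958 = 367.2405 mcg/mL·h
Trapezoidal AUC_0→11.5 (intranasal spray):
  [0→0.5]: (0.00+9.19)/2 × 0.5 = 2.2975
  [0.5→1]: (9.19+11.64)/2 × 0.5 = 5.2075
  [1→4]: (11.64+6.64)/2 × 3 = 27.42
  [4→10]: (6.64+1.41)/2 × 6 = 24.15
  [10→11.5]: (1.41+0.95)/2 × 1.5 = 1.77
  Sum = 60.845 mcg/mL·h
intranasal spray tail: 0.95/0.259 = 3.668; AUC_ev,0→∞ = 60.845 + 3.668 = 64.513 mcg/mL·h
F = (AUC_ev/D_ev)/(AUC_iv/D_iv) = (64.513/300)/(367.2405/200) = 0.215043/1.8362025 = 0.1171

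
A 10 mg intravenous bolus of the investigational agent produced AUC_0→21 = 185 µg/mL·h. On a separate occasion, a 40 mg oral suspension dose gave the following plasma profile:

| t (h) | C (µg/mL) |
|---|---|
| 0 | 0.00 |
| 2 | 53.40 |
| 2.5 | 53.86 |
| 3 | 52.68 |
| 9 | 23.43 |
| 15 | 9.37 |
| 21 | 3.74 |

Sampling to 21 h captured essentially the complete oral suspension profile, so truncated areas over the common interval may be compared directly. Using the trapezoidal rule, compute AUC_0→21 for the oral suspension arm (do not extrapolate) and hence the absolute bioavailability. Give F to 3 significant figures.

Trapezoidal AUC_0→21 (oral suspension):
  [0→2]: (0.00+53.40)/2 × 2 = 53.4
  [2→2.5]: (53.40+53.86)/2 × 0.5 = 26.815
  [2.5→3]: (53.86+52.68)/2 × 0.5 = 26.635
  [3→9]: (52.68+23.43)/2 × 6 = 228.33
  [9→15]: (23.43+9.37)/2 × 6 = 98.4
  [15→21]: (9.37+3.74)/2 × 6 = 39.33
  Sum = 472.91 µg/mL·h
F = (AUC_ev/D_ev)/(AUC_iv/D_iv) = (472.91/40)/(185/10) = 11.82275/18.5 = 0.6391

F = 0.639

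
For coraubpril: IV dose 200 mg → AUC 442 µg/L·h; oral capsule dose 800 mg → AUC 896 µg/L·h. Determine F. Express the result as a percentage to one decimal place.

F = 50.7%

F = (AUC_ev / D_ev) / (AUC_iv / D_iv)
  = (896/800) / (442/200)
  = 1.12 / 2.21 = 0.5068
  = 50.68%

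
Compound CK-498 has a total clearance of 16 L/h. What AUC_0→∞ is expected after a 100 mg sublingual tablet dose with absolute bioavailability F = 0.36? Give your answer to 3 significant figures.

AUC_0→∞ = F × Dose / CL
        = 0.36 × 100 / 16 = 2.25 mg/L·h

AUC = 2.25 mg/L·h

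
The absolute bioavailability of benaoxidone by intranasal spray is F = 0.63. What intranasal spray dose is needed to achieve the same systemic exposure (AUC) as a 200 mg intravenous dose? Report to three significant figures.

D_intranasal = 317 mg

For equal systemic exposure: F × D_ev = D_iv
D_ev = D_iv / F = 200 / 0.63 = 317.46 mg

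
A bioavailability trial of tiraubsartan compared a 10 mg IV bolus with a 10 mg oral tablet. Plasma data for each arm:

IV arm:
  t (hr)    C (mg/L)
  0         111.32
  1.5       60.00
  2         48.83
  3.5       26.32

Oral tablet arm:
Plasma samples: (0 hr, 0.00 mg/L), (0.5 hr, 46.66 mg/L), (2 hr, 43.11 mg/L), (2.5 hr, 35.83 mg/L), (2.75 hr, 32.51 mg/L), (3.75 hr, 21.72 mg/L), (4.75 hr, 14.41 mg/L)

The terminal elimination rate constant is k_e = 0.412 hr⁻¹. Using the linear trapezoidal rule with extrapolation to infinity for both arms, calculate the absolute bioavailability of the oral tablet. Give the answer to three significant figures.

F = 0.679

Trapezoidal AUC_0→3.5 (IV):
  [0→1.5]: (111.32+60.00)/2 × 1.5 = 128.49
  [1.5→2]: (60.00+48.83)/2 × 0.5 = 27.2075
  [2→3.5]: (48.83+26.32)/2 × 1.5 = 56.3625
  Sum = 212.06 mg/L·hr
IV tail: 26.32/0.412 = 63.883; AUC_iv,0→∞ = 212.06 + 63.883 = 275.943 mg/L·hr
Trapezoidal AUC_0→4.75 (oral tablet):
  [0→0.5]: (0.00+46.66)/2 × 0.5 = 11.665
  [0.5→2]: (46.66+43.11)/2 × 1.5 = 67.3275
  [2→2.5]: (43.11+35.83)/2 × 0.5 = 19.735
  [2.5→2.75]: (35.83+32.51)/2 × 0.25 = 8.5425
  [2.75→3.75]: (32.51+21.72)/2 × 1 = 27.115
  [3.75→4.75]: (21.72+14.41)/2 × 1 = 18.065
  Sum = 152.45 mg/L·hr
oral tablet tail: 14.41/0.412 = 34.976; AUC_ev,0→∞ = 152.45 + 34.976 = 187.426 mg/L·hr
F = (AUC_ev/D_ev)/(AUC_iv/D_iv) = (187.426/10)/(275.943/10) = 18.7426/27.5943 = 0.6792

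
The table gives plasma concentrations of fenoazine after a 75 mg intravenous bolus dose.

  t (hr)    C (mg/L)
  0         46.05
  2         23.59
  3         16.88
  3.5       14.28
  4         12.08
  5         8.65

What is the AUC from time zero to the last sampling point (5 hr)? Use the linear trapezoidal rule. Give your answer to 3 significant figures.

Trapezoidal AUC_0→5:
  [0→2]: (46.05+23.59)/2 × 2 = 69.64
  [2→3]: (23.59+16.88)/2 × 1 = 20.235
  [3→3.5]: (16.88+14.28)/2 × 0.5 = 7.79
  [3.5→4]: (14.28+12.08)/2 × 0.5 = 6.59
  [4→5]: (12.08+8.65)/2 × 1 = 10.365
  Sum = 114.62 mg/L·hr

AUC = 115 mg/L·hr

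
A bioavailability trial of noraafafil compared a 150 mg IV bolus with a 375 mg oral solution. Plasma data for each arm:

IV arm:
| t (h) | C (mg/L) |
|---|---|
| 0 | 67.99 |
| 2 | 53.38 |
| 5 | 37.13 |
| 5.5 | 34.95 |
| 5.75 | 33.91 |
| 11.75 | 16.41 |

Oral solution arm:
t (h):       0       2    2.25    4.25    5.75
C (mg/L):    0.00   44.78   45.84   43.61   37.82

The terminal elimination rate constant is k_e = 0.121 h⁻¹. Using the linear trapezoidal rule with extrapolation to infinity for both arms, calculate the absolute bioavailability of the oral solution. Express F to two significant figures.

Trapezoidal AUC_0→11.75 (IV):
  [0→2]: (67.99+53.38)/2 × 2 = 121.37
  [2→5]: (53.38+37.13)/2 × 3 = 135.765
  [5→5.5]: (37.13+34.95)/2 × 0.5 = 18.02
  [5.5→5.75]: (34.95+33.91)/2 × 0.25 = 8.6075
  [5.75→11.75]: (33.91+16.41)/2 × 6 = 150.96
  Sum = 434.7225 mg/L·h
IV tail: 16.41/0.121 = 135.620; AUC_iv,0→∞ = 434.7225 + 135.620 = 570.3425 mg/L·h
Trapezoidal AUC_0→5.75 (oral solution):
  [0→2]: (0.00+44.78)/2 × 2 = 44.78
  [2→2.25]: (44.78+45.84)/2 × 0.25 = 11.3275
  [2.25→4.25]: (45.84+43.61)/2 × 2 = 89.45
  [4.25→5.75]: (43.61+37.82)/2 × 1.5 = 61.0725
  Sum = 206.63 mg/L·h
oral solution tail: 37.82/0.121 = 312.562; AUC_ev,0→∞ = 206.63 + 312.562 = 519.192 mg/L·h
F = (AUC_ev/D_ev)/(AUC_iv/D_iv) = (519.192/375)/(570.3425/150) = 1.384512/3.80228 = 0.3641

F = 0.36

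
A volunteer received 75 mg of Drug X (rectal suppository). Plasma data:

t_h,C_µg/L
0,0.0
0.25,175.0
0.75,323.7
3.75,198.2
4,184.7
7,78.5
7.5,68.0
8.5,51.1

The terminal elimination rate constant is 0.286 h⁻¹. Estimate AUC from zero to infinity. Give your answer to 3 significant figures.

AUC = 1650 µg/L·h

Trapezoidal AUC_0→8.5:
  [0→0.25]: (0.0+175.0)/2 × 0.25 = 21.875
  [0.25→0.75]: (175.0+323.7)/2 × 0.5 = 124.675
  [0.75→3.75]: (323.7+198.2)/2 × 3 = 782.85
  [3.75→4]: (198.2+184.7)/2 × 0.25 = 47.8625
  [4→7]: (184.7+78.5)/2 × 3 = 394.8
  [7→7.5]: (78.5+68.0)/2 × 0.5 = 36.625
  [7.5→8.5]: (68.0+51.1)/2 × 1 = 59.55
  Sum = 1468.2375 µg/L·h
Extrapolated tail: C_last / k_e = 51.1 / 0.286 = 178.671
AUC_0→∞ = 1468.2375 + 178.671 = 1646.9085 µg/L·h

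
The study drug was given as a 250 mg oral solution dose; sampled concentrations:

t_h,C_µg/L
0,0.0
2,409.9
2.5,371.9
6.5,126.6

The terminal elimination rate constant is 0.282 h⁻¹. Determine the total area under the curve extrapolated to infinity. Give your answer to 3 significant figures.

Trapezoidal AUC_0→6.5:
  [0→2]: (0.0+409.9)/2 × 2 = 409.9
  [2→2.5]: (409.9+371.9)/2 × 0.5 = 195.45
  [2.5→6.5]: (371.9+126.6)/2 × 4 = 997.0
  Sum = 1602.35 µg/L·h
Extrapolated tail: C_last / k_e = 126.6 / 0.282 = 448.936
AUC_0→∞ = 1602.35 + 448.936 = 2051.286 µg/L·h

AUC = 2050 µg/L·h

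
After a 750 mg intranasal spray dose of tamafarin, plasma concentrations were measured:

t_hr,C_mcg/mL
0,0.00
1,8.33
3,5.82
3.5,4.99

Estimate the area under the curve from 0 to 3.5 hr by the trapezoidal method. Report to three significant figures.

AUC = 21.0 mcg/mL·hr

Trapezoidal AUC_0→3.5:
  [0→1]: (0.00+8.33)/2 × 1 = 4.165
  [1→3]: (8.33+5.82)/2 × 2 = 14.15
  [3→3.5]: (5.82+4.99)/2 × 0.5 = 2.7025
  Sum = 21.0175 mcg/mL·hr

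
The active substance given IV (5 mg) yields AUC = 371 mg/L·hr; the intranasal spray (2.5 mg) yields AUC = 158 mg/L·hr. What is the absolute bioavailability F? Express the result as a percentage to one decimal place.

F = (AUC_ev / D_ev) / (AUC_iv / D_iv)
  = (158/2.5) / (371/5)
  = 63.2 / 74.2 = 0.8518
  = 85.18%

F = 85.2%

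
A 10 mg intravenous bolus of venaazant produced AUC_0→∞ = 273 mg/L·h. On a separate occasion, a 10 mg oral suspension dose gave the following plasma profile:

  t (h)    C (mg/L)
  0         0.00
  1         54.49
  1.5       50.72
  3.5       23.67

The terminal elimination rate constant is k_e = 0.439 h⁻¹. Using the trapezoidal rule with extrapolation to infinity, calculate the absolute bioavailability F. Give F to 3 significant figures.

Trapezoidal AUC_0→3.5 (oral suspension):
  [0→1]: (0.00+54.49)/2 × 1 = 27.245
  [1→1.5]: (54.49+50.72)/2 × 0.5 = 26.3025
  [1.5→3.5]: (50.72+23.67)/2 × 2 = 74.39
  Sum = 127.9375 mg/L·h
Tail: C_last/k_e = 23.67/0.439 = 53.918
AUC_0→∞ (oral suspension) = 127.9375 + 53.918 = 181.8555 mg/L·h
F = (AUC_ev/D_ev)/(AUC_iv/D_iv) = (181.8555/10)/(273/10) = 18.18555/27.3 = 0.6661

F = 0.666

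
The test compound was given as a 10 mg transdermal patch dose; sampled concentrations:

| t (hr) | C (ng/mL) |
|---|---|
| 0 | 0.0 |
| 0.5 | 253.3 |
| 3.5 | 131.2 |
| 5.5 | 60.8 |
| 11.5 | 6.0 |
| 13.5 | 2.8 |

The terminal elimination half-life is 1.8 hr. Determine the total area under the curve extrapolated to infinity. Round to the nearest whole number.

Trapezoidal AUC_0→13.5:
  [0→0.5]: (0.0+253.3)/2 × 0.5 = 63.325
  [0.5→3.5]: (253.3+131.2)/2 × 3 = 576.75
  [3.5→5.5]: (131.2+60.8)/2 × 2 = 192.0
  [5.5→11.5]: (60.8+6.0)/2 × 6 = 200.4
  [11.5→13.5]: (6.0+2.8)/2 × 2 = 8.8
  Sum = 1041.275 ng/mL·hr
k_e = ln2 / t½ = 0.693147 / 1.8 = 0.3851 hr^-1
Extrapolated tail: C_last / k_e = 2.8 / 0.3851 = 7.271
AUC_0→∞ = 1041.275 + 7.271 = 1048.546 ng/mL·hr

AUC = 1049 ng/mL·hr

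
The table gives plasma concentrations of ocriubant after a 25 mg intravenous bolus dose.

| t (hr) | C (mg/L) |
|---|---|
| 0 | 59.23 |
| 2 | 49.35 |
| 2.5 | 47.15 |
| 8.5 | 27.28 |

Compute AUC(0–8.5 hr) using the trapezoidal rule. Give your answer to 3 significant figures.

AUC = 356 mg/L·hr

Trapezoidal AUC_0→8.5:
  [0→2]: (59.23+49.35)/2 × 2 = 108.58
  [2→2.5]: (49.35+47.15)/2 × 0.5 = 24.125
  [2.5→8.5]: (47.15+27.28)/2 × 6 = 223.29
  Sum = 355.995 mg/L·hr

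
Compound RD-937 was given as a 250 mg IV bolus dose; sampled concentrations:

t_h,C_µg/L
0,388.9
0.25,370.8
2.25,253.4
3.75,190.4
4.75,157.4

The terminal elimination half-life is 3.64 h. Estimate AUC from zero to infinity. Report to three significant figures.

AUC = 2050 µg/L·h

Trapezoidal AUC_0→4.75:
  [0→0.25]: (388.9+370.8)/2 × 0.25 = 94.9625
  [0.25→2.25]: (370.8+253.4)/2 × 2 = 624.2
  [2.25→3.75]: (253.4+190.4)/2 × 1.5 = 332.85
  [3.75→4.75]: (190.4+157.4)/2 × 1 = 173.9
  Sum = 1225.9125 µg/L·h
k_e = ln2 / t½ = 0.693147 / 3.64 = 0.1904 h^-1
Extrapolated tail: C_last / k_e = 157.4 / 0.1904 = 826.681
AUC_0→∞ = 1225.9125 + 826.681 = 2052.5935 µg/L·h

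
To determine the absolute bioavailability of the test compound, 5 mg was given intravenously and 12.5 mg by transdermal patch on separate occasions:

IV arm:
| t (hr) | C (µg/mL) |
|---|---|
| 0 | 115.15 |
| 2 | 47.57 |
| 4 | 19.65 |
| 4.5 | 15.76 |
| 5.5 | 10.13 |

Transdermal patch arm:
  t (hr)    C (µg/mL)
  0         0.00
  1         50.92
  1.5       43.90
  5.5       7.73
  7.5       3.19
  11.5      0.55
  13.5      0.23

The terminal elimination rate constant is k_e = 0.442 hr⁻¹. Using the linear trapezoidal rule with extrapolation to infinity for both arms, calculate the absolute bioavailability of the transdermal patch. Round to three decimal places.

Trapezoidal AUC_0→5.5 (IV):
  [0→2]: (115.15+47.57)/2 × 2 = 162.72
  [2→4]: (47.57+19.65)/2 × 2 = 67.22
  [4→4.5]: (19.65+15.76)/2 × 0.5 = 8.8525
  [4.5→5.5]: (15.76+10.13)/2 × 1 = 12.945
  Sum = 251.7375 µg/mL·hr
IV tail: 10.13/0.442 = 22.919; AUC_iv,0→∞ = 251.7375 + 22.919 = 274.6565 µg/mL·hr
Trapezoidal AUC_0→13.5 (transdermal patch):
  [0→1]: (0.00+50.92)/2 × 1 = 25.46
  [1→1.5]: (50.92+43.90)/2 × 0.5 = 23.705
  [1.5→5.5]: (43.90+7.73)/2 × 4 = 103.26
  [5.5→7.5]: (7.73+3.19)/2 × 2 = 10.92
  [7.5→11.5]: (3.19+0.55)/2 × 4 = 7.48
  [11.5→13.5]: (0.55+0.23)/2 × 2 = 0.78
  Sum = 171.605 µg/mL·hr
transdermal patch tail: 0.23/0.442 = 0.520; AUC_ev,0→∞ = 171.605 + 0.520 = 172.125 µg/mL·hr
F = (AUC_ev/D_ev)/(AUC_iv/D_iv) = (172.125/12.5)/(274.6565/5) = 13.77/54.9313 = 0.2507

F = 0.251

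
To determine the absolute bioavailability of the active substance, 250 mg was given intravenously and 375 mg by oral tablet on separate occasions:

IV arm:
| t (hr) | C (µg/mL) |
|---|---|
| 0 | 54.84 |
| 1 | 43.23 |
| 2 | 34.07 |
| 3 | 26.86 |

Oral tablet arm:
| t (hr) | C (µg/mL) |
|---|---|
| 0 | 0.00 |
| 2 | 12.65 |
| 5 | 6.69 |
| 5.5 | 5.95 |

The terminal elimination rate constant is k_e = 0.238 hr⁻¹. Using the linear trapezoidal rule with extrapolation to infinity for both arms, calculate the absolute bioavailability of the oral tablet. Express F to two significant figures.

F = 0.20

Trapezoidal AUC_0→3 (IV):
  [0→1]: (54.84+43.23)/2 × 1 = 49.035
  [1→2]: (43.23+34.07)/2 × 1 = 38.65
  [2→3]: (34.07+26.86)/2 × 1 = 30.465
  Sum = 118.15 µg/mL·hr
IV tail: 26.86/0.238 = 112.857; AUC_iv,0→∞ = 118.15 + 112.857 = 231.007 µg/mL·hr
Trapezoidal AUC_0→5.5 (oral tablet):
  [0→2]: (0.00+12.65)/2 × 2 = 12.65
  [2→5]: (12.65+6.69)/2 × 3 = 29.01
  [5→5.5]: (6.69+5.95)/2 × 0.5 = 3.16
  Sum = 44.82 µg/mL·hr
oral tablet tail: 5.95/0.238 = 25.000; AUC_ev,0→∞ = 44.82 + 25.000 = 69.82 µg/mL·hr
F = (AUC_ev/D_ev)/(AUC_iv/D_iv) = (69.82/375)/(231.007/250) = 0.186187/0.924028 = 0.2015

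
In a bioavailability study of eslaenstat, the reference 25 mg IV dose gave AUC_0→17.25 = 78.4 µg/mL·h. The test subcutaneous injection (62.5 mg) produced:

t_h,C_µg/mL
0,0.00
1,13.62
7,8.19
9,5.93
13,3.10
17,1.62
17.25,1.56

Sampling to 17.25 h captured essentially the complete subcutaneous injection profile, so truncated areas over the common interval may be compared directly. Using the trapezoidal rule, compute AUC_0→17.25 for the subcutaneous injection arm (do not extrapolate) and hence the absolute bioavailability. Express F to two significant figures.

F = 0.58

Trapezoidal AUC_0→17.25 (subcutaneous injection):
  [0→1]: (0.00+13.62)/2 × 1 = 6.81
  [1→7]: (13.62+8.19)/2 × 6 = 65.43
  [7→9]: (8.19+5.93)/2 × 2 = 14.12
  [9→13]: (5.93+3.10)/2 × 4 = 18.06
  [13→17]: (3.10+1.62)/2 × 4 = 9.44
  [17→17.25]: (1.62+1.56)/2 × 0.25 = 0.3975
  Sum = 114.2575 µg/mL·h
F = (AUC_ev/D_ev)/(AUC_iv/D_iv) = (114.2575/62.5)/(78.4/25) = 1.82812/3.136 = 0.5829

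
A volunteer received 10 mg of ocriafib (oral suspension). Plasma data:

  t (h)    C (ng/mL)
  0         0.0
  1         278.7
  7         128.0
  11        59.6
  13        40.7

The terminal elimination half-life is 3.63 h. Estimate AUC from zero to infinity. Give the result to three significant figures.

Trapezoidal AUC_0→13:
  [0→1]: (0.0+278.7)/2 × 1 = 139.35
  [1→7]: (278.7+128.0)/2 × 6 = 1220.1
  [7→11]: (128.0+59.6)/2 × 4 = 375.2
  [11→13]: (59.6+40.7)/2 × 2 = 100.3
  Sum = 1834.95 ng/mL·h
k_e = ln2 / t½ = 0.693147 / 3.63 = 0.1909 h^-1
Extrapolated tail: C_last / k_e = 40.7 / 0.1909 = 213.201
AUC_0→∞ = 1834.95 + 213.201 = 2048.151 ng/mL·h

AUC = 2050 ng/mL·h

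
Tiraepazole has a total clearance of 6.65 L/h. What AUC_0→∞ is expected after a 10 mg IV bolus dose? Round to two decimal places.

AUC = 1.50 mg/L·h

AUC_0→∞ = Dose_iv / CL
        = 10 / 6.65 = 1.50376 mg/L·h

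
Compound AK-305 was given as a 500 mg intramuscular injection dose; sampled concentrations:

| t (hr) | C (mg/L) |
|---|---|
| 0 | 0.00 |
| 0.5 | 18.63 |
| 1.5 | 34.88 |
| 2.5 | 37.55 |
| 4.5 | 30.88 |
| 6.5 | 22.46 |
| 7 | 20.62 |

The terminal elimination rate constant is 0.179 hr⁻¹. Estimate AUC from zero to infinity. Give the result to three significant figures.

Trapezoidal AUC_0→7:
  [0→0.5]: (0.00+18.63)/2 × 0.5 = 4.6575
  [0.5→1.5]: (18.63+34.88)/2 × 1 = 26.755
  [1.5→2.5]: (34.88+37.55)/2 × 1 = 36.215
  [2.5→4.5]: (37.55+30.88)/2 × 2 = 68.43
  [4.5→6.5]: (30.88+22.46)/2 × 2 = 53.34
  [6.5→7]: (22.46+20.62)/2 × 0.5 = 10.77
  Sum = 200.1675 mg/L·hr
Extrapolated tail: C_last / k_e = 20.62 / 0.179 = 115.196
AUC_0→∞ = 200.1675 + 115.196 = 315.3635 mg/L·hr

AUC = 315 mg/L·hr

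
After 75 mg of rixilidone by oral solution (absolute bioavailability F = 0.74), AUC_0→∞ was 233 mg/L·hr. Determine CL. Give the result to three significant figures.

CL = 0.238 L/hr

CL = F × Dose / AUC_0→∞
   = 0.74 × 75 / 233 = 0.238197 L/hr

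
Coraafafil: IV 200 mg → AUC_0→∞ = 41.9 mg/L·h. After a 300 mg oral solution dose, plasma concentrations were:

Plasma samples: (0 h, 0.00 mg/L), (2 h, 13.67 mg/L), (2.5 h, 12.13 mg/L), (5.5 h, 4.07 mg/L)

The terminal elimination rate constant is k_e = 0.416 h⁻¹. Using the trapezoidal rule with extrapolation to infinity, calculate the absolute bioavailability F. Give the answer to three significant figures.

F = 0.862

Trapezoidal AUC_0→5.5 (oral solution):
  [0→2]: (0.00+13.67)/2 × 2 = 13.67
  [2→2.5]: (13.67+12.13)/2 × 0.5 = 6.45
  [2.5→5.5]: (12.13+4.07)/2 × 3 = 24.3
  Sum = 44.42 mg/L·h
Tail: C_last/k_e = 4.07/0.416 = 9.784
AUC_0→∞ (oral solution) = 44.42 + 9.784 = 54.204 mg/L·h
F = (AUC_ev/D_ev)/(AUC_iv/D_iv) = (54.204/300)/(41.9/200) = 0.18068/0.2095 = 0.8624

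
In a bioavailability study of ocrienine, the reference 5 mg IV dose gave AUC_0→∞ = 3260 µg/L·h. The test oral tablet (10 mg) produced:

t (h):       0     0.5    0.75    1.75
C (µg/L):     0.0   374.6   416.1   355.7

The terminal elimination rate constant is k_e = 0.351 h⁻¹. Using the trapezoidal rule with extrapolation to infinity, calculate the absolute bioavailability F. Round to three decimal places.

Trapezoidal AUC_0→1.75 (oral tablet):
  [0→0.5]: (0.0+374.6)/2 × 0.5 = 93.65
  [0.5→0.75]: (374.6+416.1)/2 × 0.25 = 98.8375
  [0.75→1.75]: (416.1+355.7)/2 × 1 = 385.9
  Sum = 578.3875 µg/L·h
Tail: C_last/k_e = 355.7/0.351 = 1013.390
AUC_0→∞ (oral tablet) = 578.3875 + 1013.390 = 1591.7775 µg/L·h
F = (AUC_ev/D_ev)/(AUC_iv/D_iv) = (1591.7775/10)/(3260/5) = 159.17775/652 = 0.2441

F = 0.244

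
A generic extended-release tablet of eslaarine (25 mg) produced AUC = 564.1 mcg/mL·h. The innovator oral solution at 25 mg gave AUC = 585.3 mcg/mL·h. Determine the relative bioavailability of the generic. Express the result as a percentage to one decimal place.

F_rel = (AUC_test/D_test) / (AUC_ref/D_ref)
      = (564.1/25) / (585.3/25)
      = 22.564 / 23.412 = 0.9638 = 96.38%

F_rel = 96.4%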